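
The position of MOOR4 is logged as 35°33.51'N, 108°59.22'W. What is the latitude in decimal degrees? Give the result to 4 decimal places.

35.5585°N

35° + 33.51′/60 = 35 + 0.55850 = 35.5585°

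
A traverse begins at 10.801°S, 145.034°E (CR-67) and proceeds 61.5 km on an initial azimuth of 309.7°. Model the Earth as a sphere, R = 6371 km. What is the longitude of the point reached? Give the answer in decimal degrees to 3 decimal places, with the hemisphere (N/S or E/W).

144.601°E

δ = d/R = 61.5/6371 = 0.009653 rad
φ₂ = arcsin(sin φ₁ cos δ + cos φ₁ sin δ cos θ)
   = arcsin(-0.18740·0.99995 + 0.98228·0.00965·0.63877) = -10.44741°
λ₂ = λ₁ + atan2(sin θ sin δ cos φ₁, cos δ − sin φ₁ sin φ₂) = 144.60129°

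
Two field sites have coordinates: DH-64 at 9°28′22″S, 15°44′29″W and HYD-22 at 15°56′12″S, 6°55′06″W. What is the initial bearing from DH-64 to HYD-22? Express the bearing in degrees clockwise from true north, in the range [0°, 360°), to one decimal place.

127.8°

DH-64: φ = -9.47278°, λ = -15.74139°
HYD-22: φ = -15.93667°, λ = -6.91833°
Δλ = 8.8231°
y = sin Δλ · cos φ₂ = 0.147488
x = cos φ₁ sin φ₂ − sin φ₁ cos φ₂ cos Δλ = -0.114450
θ = atan2(y, x) = 127.8112° → 127.8112° (mod 360°)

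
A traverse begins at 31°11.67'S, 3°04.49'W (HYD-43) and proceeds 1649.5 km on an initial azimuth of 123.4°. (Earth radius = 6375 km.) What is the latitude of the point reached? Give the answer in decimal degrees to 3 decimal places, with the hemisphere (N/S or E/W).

38.403°S

HYD-43: φ = -31.19450°, λ = -3.07483°
δ = d/R = 1649.5/6375 = 0.258745 rad
φ₂ = arcsin(sin φ₁ cos δ + cos φ₁ sin δ cos θ)
   = arcsin(-0.51794·0.96671 + 0.85541·0.25587·-0.55048) = -38.40299°
λ₂ = λ₁ + atan2(sin θ sin δ cos φ₁, cos δ − sin φ₁ sin φ₂) = 12.74303°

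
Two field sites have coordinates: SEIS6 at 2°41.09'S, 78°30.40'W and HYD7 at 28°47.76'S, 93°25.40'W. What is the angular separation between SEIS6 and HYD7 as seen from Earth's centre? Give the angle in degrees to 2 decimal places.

SEIS6: φ = -2.68483°, λ = -78.50667°
HYD7: φ = -28.79600°, λ = -93.42333°
Δφ = -26.1112°,  Δλ = -14.9167°
a = sin²(Δφ/2) + cos φ₁ cos φ₂ sin²(Δλ/2) = 0.065779
c = 2·arcsin(√a) = 0.518744 rad = 29.7218°

29.72°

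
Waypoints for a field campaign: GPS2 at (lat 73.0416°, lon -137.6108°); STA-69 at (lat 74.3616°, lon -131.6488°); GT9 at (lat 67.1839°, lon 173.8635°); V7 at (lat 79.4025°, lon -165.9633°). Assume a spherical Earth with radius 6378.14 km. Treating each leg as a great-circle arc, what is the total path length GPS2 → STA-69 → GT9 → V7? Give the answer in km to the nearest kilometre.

3782 km

GPS2→STA-69: c = 0.037168 rad, d = 237.06 km
STA-69→GT9: c = 0.322796 rad, d = 2058.84 km
GT9→V7: c = 0.233025 rad, d = 1486.26 km
Total = 237.06 + 2058.84 + 1486.26 = 3782.16 km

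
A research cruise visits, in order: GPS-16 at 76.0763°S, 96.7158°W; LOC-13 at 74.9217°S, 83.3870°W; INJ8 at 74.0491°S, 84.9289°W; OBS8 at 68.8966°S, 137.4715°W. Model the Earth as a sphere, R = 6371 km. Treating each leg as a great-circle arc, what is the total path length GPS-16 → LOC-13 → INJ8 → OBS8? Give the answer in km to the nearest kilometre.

GPS-16→LOC-13: c = 0.061478 rad, d = 391.68 km
LOC-13→INJ8: c = 0.016844 rad, d = 107.31 km
INJ8→OBS8: c = 0.293667 rad, d = 1870.95 km
Total = 391.68 + 107.31 + 1870.95 = 2369.94 km

2370 km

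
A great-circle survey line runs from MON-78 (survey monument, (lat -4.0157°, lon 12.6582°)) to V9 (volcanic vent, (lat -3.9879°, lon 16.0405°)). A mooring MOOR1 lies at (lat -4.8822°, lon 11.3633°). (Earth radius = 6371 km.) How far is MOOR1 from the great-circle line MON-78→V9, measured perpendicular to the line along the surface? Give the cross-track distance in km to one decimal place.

95.6 km

δ₁₃ = central angle MON-78→MOOR1 = 0.027137 rad  (haversine)
θ₁₃ = bearing MON-78→MOOR1 = 236.082°,  θ₁₂ = bearing MON-78→V9 = 89.646°
dₓₜ = R·arcsin(sin δ₁₃ · sin(θ₁₃ − θ₁₂)) = 6371·arcsin(0.02713·sin(146.436°)) = 95.576 km
|dₓₜ| = 95.576 km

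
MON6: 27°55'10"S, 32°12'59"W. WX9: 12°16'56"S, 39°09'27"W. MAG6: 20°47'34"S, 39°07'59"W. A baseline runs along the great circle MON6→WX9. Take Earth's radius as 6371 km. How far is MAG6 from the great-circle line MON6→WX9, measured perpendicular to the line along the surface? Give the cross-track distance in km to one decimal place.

343.5 km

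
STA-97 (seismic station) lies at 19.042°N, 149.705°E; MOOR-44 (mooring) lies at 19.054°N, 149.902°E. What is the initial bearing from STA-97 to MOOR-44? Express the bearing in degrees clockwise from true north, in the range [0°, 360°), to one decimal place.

Δλ = 0.1970°
y = sin Δλ · cos φ₂ = 0.003250
x = cos φ₁ sin φ₂ − sin φ₁ cos φ₂ cos Δλ = 0.000211
θ = atan2(y, x) = 86.2807° → 86.2807° (mod 360°)

86.3°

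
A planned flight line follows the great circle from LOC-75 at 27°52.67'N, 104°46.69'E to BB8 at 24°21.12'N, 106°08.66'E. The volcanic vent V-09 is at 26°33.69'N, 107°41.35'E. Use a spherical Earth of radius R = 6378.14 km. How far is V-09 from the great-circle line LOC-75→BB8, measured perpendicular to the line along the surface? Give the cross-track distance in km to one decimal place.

225.4 km

LOC-75: φ = +27.87783°, λ = +104.77817°
BB8: φ = +24.35200°, λ = +106.14433°
V-09: φ = +26.56150°, λ = +107.68917°
δ₁₃ = central angle LOC-75→V-09 = 0.050684 rad  (haversine)
θ₁₃ = bearing LOC-75→V-09 = 116.282°,  θ₁₂ = bearing LOC-75→BB8 = 160.512°
dₓₜ = R·arcsin(sin δ₁₃ · sin(θ₁₃ − θ₁₂)) = 6378.14·arcsin(0.05066·sin(-44.230°)) = -225.441 km
|dₓₜ| = 225.441 km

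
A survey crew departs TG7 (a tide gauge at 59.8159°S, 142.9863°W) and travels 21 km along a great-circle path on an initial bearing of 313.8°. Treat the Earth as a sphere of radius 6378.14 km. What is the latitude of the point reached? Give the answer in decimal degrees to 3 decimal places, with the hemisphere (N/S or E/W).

59.685°S

δ = d/R = 21/6378.14 = 0.003292 rad
φ₂ = arcsin(sin φ₁ cos δ + cos φ₁ sin δ cos θ)
   = arcsin(-0.86441·0.99999 + 0.50278·0.00329·0.69214) = -59.68505°
λ₂ = λ₁ + atan2(sin θ sin δ cos φ₁, cos δ − sin φ₁ sin φ₂) = -143.25605°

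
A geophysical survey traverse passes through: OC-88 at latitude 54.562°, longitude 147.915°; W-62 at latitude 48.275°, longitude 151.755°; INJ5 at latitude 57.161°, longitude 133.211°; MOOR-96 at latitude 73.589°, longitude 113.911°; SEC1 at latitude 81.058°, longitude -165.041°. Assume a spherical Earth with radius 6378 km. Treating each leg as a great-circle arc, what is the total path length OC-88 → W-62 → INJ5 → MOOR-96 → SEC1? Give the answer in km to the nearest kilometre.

6281 km

OC-88→W-62: c = 0.117375 rad, d = 748.62 km
W-62→INJ5: c = 0.248597 rad, d = 1585.55 km
INJ5→MOOR-96: c = 0.315744 rad, d = 2013.81 km
MOOR-96→SEC1: c = 0.303037 rad, d = 1932.77 km
Total = 748.62 + 1585.55 + 2013.81 + 1932.77 = 6280.75 km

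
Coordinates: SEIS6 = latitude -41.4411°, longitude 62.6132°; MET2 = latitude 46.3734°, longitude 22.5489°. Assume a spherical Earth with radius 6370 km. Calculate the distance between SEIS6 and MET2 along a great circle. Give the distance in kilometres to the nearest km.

10537 km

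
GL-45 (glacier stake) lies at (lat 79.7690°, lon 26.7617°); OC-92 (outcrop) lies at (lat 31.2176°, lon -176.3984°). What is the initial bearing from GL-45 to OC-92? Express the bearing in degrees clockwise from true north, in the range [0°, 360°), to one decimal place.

21.2°

Δλ = 156.8399°
y = sin Δλ · cos φ₂ = 0.336354
x = cos φ₁ sin φ₂ − sin φ₁ cos φ₂ cos Δλ = 0.865839
θ = atan2(y, x) = 21.2297° → 21.2297° (mod 360°)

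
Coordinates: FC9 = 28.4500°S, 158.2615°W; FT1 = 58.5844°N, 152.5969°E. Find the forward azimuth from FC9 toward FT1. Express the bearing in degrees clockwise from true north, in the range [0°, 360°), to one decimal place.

336.6°

Δλ = -49.1416°
y = sin Δλ · cos φ₂ = -0.394230
x = cos φ₁ sin φ₂ − sin φ₁ cos φ₂ cos Δλ = 0.912791
θ = atan2(y, x) = -23.3593° → 336.6407° (mod 360°)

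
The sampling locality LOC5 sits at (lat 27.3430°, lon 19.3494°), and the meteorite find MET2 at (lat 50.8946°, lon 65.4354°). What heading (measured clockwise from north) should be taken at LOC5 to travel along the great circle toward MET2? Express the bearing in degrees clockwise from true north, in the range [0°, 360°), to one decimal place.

42.9°

Δλ = 46.0860°
y = sin Δλ · cos φ₂ = 0.454380
x = cos φ₁ sin φ₂ − sin φ₁ cos φ₂ cos Δλ = 0.488349
θ = atan2(y, x) = 42.9364° → 42.9364° (mod 360°)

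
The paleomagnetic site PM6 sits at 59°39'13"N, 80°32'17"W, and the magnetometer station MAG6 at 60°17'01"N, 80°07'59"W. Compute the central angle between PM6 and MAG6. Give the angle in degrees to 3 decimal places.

PM6: φ = +59.65361°, λ = -80.53806°
MAG6: φ = +60.28361°, λ = -80.13306°
Δφ = 0.6300°,  Δλ = 0.4050°
a = sin²(Δφ/2) + cos φ₁ cos φ₂ sin²(Δλ/2) = 0.000033
c = 2·arcsin(√a) = 0.011551 rad = 0.6618°

0.662°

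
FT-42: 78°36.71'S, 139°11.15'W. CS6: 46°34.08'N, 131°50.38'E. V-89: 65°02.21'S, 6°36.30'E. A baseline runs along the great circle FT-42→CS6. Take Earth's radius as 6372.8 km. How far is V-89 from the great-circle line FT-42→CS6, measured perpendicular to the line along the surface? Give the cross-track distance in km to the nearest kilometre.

FT-42: φ = -78.61183°, λ = -139.18583°
CS6: φ = +46.56800°, λ = +131.83967°
V-89: φ = -65.03683°, λ = +6.60500°
δ₁₃ = central angle FT-42→V-89 = 0.609709 rad  (haversine)
θ₁₃ = bearing FT-42→V-89 = 155.521°,  θ₁₂ = bearing FT-42→CS6 = 282.743°
dₓₜ = R·arcsin(sin δ₁₃ · sin(θ₁₃ − θ₁₂)) = 6372.8·arcsin(0.57263·sin(-127.222°)) = -3017.361 km
|dₓₜ| = 3017.361 km

3017 km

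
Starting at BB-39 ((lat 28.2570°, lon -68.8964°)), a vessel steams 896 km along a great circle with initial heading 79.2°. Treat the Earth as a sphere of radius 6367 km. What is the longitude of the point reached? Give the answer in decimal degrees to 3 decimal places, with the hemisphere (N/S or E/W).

δ = d/R = 896/6367 = 0.140726 rad
φ₂ = arcsin(sin φ₁ cos δ + cos φ₁ sin δ cos θ)
   = arcsin(0.47343·0.99011 + 0.88083·0.14026·0.18738) = 29.46538°
λ₂ = λ₁ + atan2(sin θ sin δ cos φ₁, cos δ − sin φ₁ sin φ₂) = -59.79131°

59.791°W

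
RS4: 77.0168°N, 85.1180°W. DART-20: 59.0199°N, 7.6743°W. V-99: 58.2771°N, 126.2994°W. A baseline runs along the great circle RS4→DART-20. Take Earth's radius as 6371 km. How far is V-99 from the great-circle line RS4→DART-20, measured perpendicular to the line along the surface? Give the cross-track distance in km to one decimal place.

863.2 km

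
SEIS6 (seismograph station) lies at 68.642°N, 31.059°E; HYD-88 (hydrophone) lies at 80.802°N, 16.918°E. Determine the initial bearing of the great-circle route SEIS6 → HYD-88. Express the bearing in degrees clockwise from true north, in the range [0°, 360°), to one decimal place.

349.7°

Δλ = -14.1410°
y = sin Δλ · cos φ₂ = -0.039052
x = cos φ₁ sin φ₂ − sin φ₁ cos φ₂ cos Δλ = 0.215153
θ = atan2(y, x) = -10.2876° → 349.7124° (mod 360°)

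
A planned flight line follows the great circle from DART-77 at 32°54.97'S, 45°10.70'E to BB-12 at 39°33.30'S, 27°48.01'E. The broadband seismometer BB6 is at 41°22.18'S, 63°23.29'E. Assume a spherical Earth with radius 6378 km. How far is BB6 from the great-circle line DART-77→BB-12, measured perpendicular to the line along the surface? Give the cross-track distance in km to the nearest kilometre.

1697 km

DART-77: φ = -32.91617°, λ = +45.17833°
BB-12: φ = -39.55500°, λ = +27.80017°
BB6: φ = -41.36967°, λ = +63.38817°
δ₁₃ = central angle DART-77→BB6 = 0.292296 rad  (haversine)
θ₁₃ = bearing DART-77→BB6 = 125.524°,  θ₁₂ = bearing DART-77→BB-12 = 239.669°
dₓₜ = R·arcsin(sin δ₁₃ · sin(θ₁₃ − θ₁₂)) = 6378·arcsin(0.28815·sin(-114.145°)) = -1697.005 km
|dₓₜ| = 1697.005 km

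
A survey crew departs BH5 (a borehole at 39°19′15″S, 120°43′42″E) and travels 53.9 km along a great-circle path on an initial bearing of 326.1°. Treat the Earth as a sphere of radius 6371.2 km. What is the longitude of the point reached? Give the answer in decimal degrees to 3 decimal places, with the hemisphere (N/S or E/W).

BH5: φ = -39.32083°, λ = +120.72833°
δ = d/R = 53.9/6371.2 = 0.008460 rad
φ₂ = arcsin(sin φ₁ cos δ + cos φ₁ sin δ cos θ)
   = arcsin(-0.63366·0.99996 + 0.77361·0.00846·0.83001) = -38.91799°
λ₂ = λ₁ + atan2(sin θ sin δ cos φ₁, cos δ − sin φ₁ sin φ₂) = 120.38086°

120.381°E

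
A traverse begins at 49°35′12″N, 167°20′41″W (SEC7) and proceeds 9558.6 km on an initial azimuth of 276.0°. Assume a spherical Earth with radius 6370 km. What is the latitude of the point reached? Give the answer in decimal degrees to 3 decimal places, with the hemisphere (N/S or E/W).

SEC7: φ = +49.58667°, λ = -167.34472°
δ = d/R = 9558.6/6370 = 1.500565 rad
φ₂ = arcsin(sin φ₁ cos δ + cos φ₁ sin δ cos θ)
   = arcsin(0.76139·0.07017 + 0.64830·0.99753·0.10453) = 6.95141°
λ₂ = λ₁ + atan2(sin θ sin δ cos φ₁, cos δ − sin φ₁ sin φ₂) = 100.69835°

6.951°N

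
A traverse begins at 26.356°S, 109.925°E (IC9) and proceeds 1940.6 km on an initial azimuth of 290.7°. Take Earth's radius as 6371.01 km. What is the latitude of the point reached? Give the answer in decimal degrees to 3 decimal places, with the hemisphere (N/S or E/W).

19.179°S

δ = d/R = 1940.6/6371.01 = 0.304598 rad
φ₂ = arcsin(sin φ₁ cos δ + cos φ₁ sin δ cos θ)
   = arcsin(-0.44395·0.95397 + 0.89605·0.29991·0.35347) = -19.17897°
λ₂ = λ₁ + atan2(sin θ sin δ cos φ₁, cos δ − sin φ₁ sin φ₂) = 92.64536°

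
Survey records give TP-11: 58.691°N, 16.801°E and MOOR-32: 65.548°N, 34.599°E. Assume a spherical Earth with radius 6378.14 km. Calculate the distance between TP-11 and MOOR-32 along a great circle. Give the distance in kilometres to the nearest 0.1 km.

1193.2 km

Δφ = 6.8570°,  Δλ = 17.7980°
a = sin²(Δφ/2) + cos φ₁ cos φ₂ sin²(Δλ/2) = 0.008724
c = 2·arcsin(√a) = 0.187075 rad = 10.7186°
d = R·c = 6378.14 × 0.187075 = 1193.2 km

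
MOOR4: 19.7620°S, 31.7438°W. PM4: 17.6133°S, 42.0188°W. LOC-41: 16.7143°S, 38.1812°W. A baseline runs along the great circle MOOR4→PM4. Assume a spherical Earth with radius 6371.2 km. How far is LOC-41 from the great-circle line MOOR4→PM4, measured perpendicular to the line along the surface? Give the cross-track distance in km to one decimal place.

δ₁₃ = central angle MOOR4→LOC-41 = 0.119213 rad  (haversine)
θ₁₃ = bearing MOOR4→LOC-41 = 295.460°,  θ₁₂ = bearing MOOR4→PM4 = 280.765°
dₓₜ = R·arcsin(sin δ₁₃ · sin(θ₁₃ − θ₁₂)) = 6371.2·arcsin(0.11893·sin(14.694°)) = 192.237 km
|dₓₜ| = 192.237 km

192.2 km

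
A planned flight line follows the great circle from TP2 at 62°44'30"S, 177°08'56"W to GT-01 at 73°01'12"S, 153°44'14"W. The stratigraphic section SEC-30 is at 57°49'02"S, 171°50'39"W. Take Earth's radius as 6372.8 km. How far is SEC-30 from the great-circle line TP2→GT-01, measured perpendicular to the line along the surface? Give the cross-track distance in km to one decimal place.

540.3 km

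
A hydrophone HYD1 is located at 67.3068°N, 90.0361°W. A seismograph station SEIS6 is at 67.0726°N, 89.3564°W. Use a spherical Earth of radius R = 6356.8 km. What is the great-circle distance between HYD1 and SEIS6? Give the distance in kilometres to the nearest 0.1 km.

39.1 km

Δφ = -0.2342°,  Δλ = 0.6797°
a = sin²(Δφ/2) + cos φ₁ cos φ₂ sin²(Δλ/2) = 0.000009
c = 2·arcsin(√a) = 0.006153 rad = 0.3525°
d = R·c = 6356.8 × 0.006153 = 39.1 km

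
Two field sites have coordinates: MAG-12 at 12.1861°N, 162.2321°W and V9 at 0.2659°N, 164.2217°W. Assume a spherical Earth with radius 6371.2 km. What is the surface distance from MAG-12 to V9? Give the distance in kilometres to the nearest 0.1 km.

1343.6 km

Δφ = -11.9202°,  Δλ = -1.9896°
a = sin²(Δφ/2) + cos φ₁ cos φ₂ sin²(Δλ/2) = 0.011077
c = 2·arcsin(√a) = 0.210881 rad = 12.0826°
d = R·c = 6371.2 × 0.210881 = 1343.6 km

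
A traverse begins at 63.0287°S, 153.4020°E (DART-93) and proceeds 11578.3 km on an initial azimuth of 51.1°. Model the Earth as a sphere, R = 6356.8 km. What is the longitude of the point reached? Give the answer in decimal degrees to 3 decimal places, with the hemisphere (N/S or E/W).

δ = d/R = 11578.3/6356.8 = 1.821404 rad
φ₂ = arcsin(sin φ₁ cos δ + cos φ₁ sin δ cos θ)
   = arcsin(-0.89123·-0.24799 + 0.45354·0.96876·0.62796) = 29.79719°
λ₂ = λ₁ + atan2(sin θ sin δ cos φ₁, cos δ − sin φ₁ sin φ₂) = -146.27897°

146.279°W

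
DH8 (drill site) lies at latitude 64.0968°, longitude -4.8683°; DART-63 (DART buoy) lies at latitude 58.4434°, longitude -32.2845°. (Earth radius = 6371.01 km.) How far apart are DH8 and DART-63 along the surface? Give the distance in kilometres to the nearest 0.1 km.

Δφ = -5.6534°,  Δλ = -27.4162°
a = sin²(Δφ/2) + cos φ₁ cos φ₂ sin²(Δλ/2) = 0.015271
c = 2·arcsin(√a) = 0.247784 rad = 14.1970°
d = R·c = 6371.01 × 0.247784 = 1578.6 km

1578.6 km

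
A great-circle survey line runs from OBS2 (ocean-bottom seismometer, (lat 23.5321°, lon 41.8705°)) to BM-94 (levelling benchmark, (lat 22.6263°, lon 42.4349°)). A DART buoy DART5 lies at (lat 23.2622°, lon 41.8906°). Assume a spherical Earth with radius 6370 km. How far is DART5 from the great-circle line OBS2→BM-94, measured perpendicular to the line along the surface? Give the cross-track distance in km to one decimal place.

13.2 km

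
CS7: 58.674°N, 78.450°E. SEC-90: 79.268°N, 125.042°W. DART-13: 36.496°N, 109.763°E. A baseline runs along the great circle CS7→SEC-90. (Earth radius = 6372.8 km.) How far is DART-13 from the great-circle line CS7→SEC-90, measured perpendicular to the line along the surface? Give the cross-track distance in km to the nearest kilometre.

δ₁₃ = central angle CS7→DART-13 = 0.525373 rad  (haversine)
θ₁₃ = bearing CS7→DART-13 = 123.588°,  θ₁₂ = bearing CS7→SEC-90 = 6.449°
dₓₜ = R·arcsin(sin δ₁₃ · sin(θ₁₃ − θ₁₂)) = 6372.8·arcsin(0.50154·sin(117.139°)) = 2948.345 km
|dₓₜ| = 2948.345 km

2948 km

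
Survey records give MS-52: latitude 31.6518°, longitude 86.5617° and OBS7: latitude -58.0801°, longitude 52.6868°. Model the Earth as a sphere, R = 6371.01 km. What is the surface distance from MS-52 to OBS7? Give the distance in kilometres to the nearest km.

Δφ = -89.7319°,  Δλ = -33.8749°
a = sin²(Δφ/2) + cos φ₁ cos φ₂ sin²(Δλ/2) = 0.535860
c = 2·arcsin(√a) = 1.642578 rad = 94.1128°
d = R·c = 6371.01 × 1.642578 = 10464.9 km

10465 km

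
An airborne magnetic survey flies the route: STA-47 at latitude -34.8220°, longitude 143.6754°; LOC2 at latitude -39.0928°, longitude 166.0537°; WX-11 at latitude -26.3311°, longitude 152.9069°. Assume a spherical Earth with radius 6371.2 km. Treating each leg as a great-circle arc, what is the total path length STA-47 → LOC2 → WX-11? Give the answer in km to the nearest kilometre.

3912 km

STA-47→LOC2: c = 0.319985 rad, d = 2038.69 km
LOC2→WX-11: c = 0.294091 rad, d = 1873.71 km
Total = 2038.69 + 1873.71 = 3912.41 km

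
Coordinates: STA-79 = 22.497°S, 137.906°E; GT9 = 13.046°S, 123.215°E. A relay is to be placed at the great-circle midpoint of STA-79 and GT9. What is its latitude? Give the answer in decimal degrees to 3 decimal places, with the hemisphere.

17.909°S

Bx = cos φ₂ cos Δλ = 0.942341,  By = cos φ₂ sin Δλ = -0.247060
φₘ = atan2(sin φ₁ + sin φ₂, √((cos φ₁ + Bx)² + By²)) = -17.90910°
λₘ = λ₁ + atan2(By, cos φ₁ + Bx) = 130.36481°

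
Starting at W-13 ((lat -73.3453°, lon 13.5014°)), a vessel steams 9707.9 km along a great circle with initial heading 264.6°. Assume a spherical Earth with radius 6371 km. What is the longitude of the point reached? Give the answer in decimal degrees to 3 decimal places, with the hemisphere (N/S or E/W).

δ = d/R = 9707.9/6371 = 1.523764 rad
φ₂ = arcsin(sin φ₁ cos δ + cos φ₁ sin δ cos θ)
   = arcsin(-0.95805·0.04702 + 0.28660·0.99889·-0.09411) = -4.12799°
λ₂ = λ₁ + atan2(sin θ sin δ cos φ₁, cos δ − sin φ₁ sin φ₂) = -80.90241°

80.902°W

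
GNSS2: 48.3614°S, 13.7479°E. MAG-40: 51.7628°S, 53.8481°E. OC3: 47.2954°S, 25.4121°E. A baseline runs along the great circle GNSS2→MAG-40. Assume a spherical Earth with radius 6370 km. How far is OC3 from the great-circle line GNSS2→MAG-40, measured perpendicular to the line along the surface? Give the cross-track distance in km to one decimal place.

δ₁₃ = central angle GNSS2→OC3 = 0.137796 rad  (haversine)
θ₁₃ = bearing GNSS2→OC3 = 86.604°,  θ₁₂ = bearing GNSS2→MAG-40 = 112.859°
dₓₜ = R·arcsin(sin δ₁₃ · sin(θ₁₃ − θ₁₂)) = 6370·arcsin(0.13736·sin(-26.255°)) = -387.308 km
|dₓₜ| = 387.308 km

387.3 km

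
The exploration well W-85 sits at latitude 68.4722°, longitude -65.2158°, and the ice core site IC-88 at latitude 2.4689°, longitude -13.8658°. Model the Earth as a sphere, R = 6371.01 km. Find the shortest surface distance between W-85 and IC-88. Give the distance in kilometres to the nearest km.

Δφ = -66.0033°,  Δλ = 51.3500°
a = sin²(Δφ/2) + cos φ₁ cos φ₂ sin²(Δλ/2) = 0.365478
c = 2·arcsin(√a) = 1.298396 rad = 74.3926°
d = R·c = 6371.01 × 1.298396 = 8272.1 km

8272 km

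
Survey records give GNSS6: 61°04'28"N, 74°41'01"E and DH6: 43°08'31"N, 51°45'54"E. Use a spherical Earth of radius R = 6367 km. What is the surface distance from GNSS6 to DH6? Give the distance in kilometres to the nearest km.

2506 km

GNSS6: φ = +61.07444°, λ = +74.68361°
DH6: φ = +43.14194°, λ = +51.76500°
Δφ = -17.9325°,  Δλ = -22.9186°
a = sin²(Δφ/2) + cos φ₁ cos φ₂ sin²(Δλ/2) = 0.038220
c = 2·arcsin(√a) = 0.393533 rad = 22.5478°
d = R·c = 6367 × 0.393533 = 2505.6 km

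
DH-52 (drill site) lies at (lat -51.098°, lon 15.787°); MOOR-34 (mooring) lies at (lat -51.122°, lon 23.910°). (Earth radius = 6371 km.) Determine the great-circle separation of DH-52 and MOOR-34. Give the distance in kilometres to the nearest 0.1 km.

566.8 km

Δφ = -0.0240°,  Δλ = 8.1230°
a = sin²(Δφ/2) + cos φ₁ cos φ₂ sin²(Δλ/2) = 0.001977
c = 2·arcsin(√a) = 0.088965 rad = 5.0973°
d = R·c = 6371 × 0.088965 = 566.8 km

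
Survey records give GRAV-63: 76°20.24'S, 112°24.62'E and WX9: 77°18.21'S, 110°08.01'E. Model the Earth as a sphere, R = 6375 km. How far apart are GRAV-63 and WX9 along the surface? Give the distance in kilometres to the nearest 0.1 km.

122.0 km

GRAV-63: φ = -76.33733°, λ = +112.41033°
WX9: φ = -77.30350°, λ = +110.13350°
Δφ = -0.9662°,  Δλ = -2.2768°
a = sin²(Δφ/2) + cos φ₁ cos φ₂ sin²(Δλ/2) = 0.000092
c = 2·arcsin(√a) = 0.019140 rad = 1.0966°
d = R·c = 6375 × 0.019140 = 122.0 km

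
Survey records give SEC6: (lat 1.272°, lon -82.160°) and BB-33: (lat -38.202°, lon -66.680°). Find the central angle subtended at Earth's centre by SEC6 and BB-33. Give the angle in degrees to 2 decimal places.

41.98°

Δφ = -39.4740°,  Δλ = 15.4800°
a = sin²(Δφ/2) + cos φ₁ cos φ₂ sin²(Δλ/2) = 0.128294
c = 2·arcsin(√a) = 0.732637 rad = 41.9770°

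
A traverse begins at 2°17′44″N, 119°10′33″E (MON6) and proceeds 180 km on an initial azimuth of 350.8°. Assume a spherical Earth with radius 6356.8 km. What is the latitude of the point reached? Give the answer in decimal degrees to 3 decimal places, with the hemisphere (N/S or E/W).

3.897°N

MON6: φ = +2.29556°, λ = +119.17583°
δ = d/R = 180/6356.8 = 0.028316 rad
φ₂ = arcsin(sin φ₁ cos δ + cos φ₁ sin δ cos θ)
   = arcsin(0.04005·0.99960 + 0.99920·0.02831·0.98714) = 3.89705°
λ₂ = λ₁ + atan2(sin θ sin δ cos φ₁, cos δ − sin φ₁ sin φ₂) = 118.91588°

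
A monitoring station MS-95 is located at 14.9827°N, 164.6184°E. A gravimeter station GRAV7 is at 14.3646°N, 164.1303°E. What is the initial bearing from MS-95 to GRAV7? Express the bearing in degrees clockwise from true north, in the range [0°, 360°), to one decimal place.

Δλ = -0.4881°
y = sin Δλ · cos φ₂ = -0.008253
x = cos φ₁ sin φ₂ − sin φ₁ cos φ₂ cos Δλ = -0.010779
θ = atan2(y, x) = -142.5609° → 217.4391° (mod 360°)

217.4°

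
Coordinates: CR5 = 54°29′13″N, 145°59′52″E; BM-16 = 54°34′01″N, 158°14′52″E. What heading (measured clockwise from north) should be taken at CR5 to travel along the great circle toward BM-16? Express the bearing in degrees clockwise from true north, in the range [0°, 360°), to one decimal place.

CR5: φ = +54.48694°, λ = +145.99778°
BM-16: φ = +54.56694°, λ = +158.24778°
Δλ = 12.2500°
y = sin Δλ · cos φ₂ = 0.123010
x = cos φ₁ sin φ₂ − sin φ₁ cos φ₂ cos Δλ = 0.012141
θ = atan2(y, x) = 84.3632° → 84.3632° (mod 360°)

84.4°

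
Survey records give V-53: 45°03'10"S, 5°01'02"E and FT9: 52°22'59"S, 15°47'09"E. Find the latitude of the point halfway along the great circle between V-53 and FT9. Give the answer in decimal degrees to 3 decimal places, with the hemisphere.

48.843°S

V-53: φ = -45.05278°, λ = +5.01722°
FT9: φ = -52.38306°, λ = +15.78583°
Bx = cos φ₂ cos Δλ = 0.599631,  By = cos φ₂ sin Δλ = 0.114045
φₘ = atan2(sin φ₁ + sin φ₂, √((cos φ₁ + Bx)² + By²)) = -48.84283°
λₘ = λ₁ + atan2(By, cos φ₁ + Bx) = 10.00754°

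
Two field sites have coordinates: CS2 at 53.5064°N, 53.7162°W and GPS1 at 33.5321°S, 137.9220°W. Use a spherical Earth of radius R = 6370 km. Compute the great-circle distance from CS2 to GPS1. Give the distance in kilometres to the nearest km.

12586 km

Δφ = -87.0385°,  Δλ = -84.2058°
a = sin²(Δφ/2) + cos φ₁ cos φ₂ sin²(Δλ/2) = 0.697021
c = 2·arcsin(√a) = 1.975821 rad = 113.2062°
d = R·c = 6370 × 1.975821 = 12586.0 km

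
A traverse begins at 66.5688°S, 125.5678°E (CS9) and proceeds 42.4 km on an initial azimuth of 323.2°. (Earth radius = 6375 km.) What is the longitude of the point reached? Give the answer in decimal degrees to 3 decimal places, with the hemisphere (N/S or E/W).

125.001°E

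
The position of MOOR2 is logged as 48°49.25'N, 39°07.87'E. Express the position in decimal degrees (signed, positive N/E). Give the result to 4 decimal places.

+48.8208°, +39.1312°

lat: 48.8208° N → +48.8208°
lon: 39.1312° E → +39.1312°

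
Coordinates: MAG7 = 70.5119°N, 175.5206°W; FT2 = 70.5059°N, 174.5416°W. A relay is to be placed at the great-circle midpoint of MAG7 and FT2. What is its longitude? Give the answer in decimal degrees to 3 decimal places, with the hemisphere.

175.031°W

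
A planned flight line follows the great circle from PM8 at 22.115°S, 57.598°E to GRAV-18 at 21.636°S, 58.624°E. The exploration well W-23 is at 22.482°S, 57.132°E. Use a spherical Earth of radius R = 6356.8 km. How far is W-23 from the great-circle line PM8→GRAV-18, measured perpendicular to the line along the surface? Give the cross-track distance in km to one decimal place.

δ₁₃ = central angle PM8→W-23 = 0.009882 rad  (haversine)
θ₁₃ = bearing PM8→W-23 = 229.507°,  θ₁₂ = bearing PM8→GRAV-18 = 63.485°
dₓₜ = R·arcsin(sin δ₁₃ · sin(θ₁₃ − θ₁₂)) = 6356.8·arcsin(0.00988·sin(166.022°)) = 15.174 km
|dₓₜ| = 15.174 km

15.2 km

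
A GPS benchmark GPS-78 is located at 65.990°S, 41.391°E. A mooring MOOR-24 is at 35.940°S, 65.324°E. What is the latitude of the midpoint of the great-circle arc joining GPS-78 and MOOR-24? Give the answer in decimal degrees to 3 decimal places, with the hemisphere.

51.511°S

Bx = cos φ₂ cos Δλ = 0.740020,  By = cos φ₂ sin Δλ = 0.328442
φₘ = atan2(sin φ₁ + sin φ₂, √((cos φ₁ + Bx)² + By²)) = -51.51085°
λₘ = λ₁ + atan2(By, cos φ₁ + Bx) = 57.37110°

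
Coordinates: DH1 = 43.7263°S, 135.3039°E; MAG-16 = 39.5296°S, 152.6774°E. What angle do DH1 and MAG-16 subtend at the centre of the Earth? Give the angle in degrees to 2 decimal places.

Δφ = 4.1967°,  Δλ = 17.3735°
a = sin²(Δφ/2) + cos φ₁ cos φ₂ sin²(Δλ/2) = 0.014055
c = 2·arcsin(√a) = 0.237665 rad = 13.6172°

13.62°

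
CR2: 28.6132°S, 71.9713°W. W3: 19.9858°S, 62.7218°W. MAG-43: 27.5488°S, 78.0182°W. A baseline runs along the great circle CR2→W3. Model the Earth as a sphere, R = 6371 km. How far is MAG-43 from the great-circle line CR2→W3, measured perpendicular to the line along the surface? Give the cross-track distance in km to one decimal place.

δ₁₃ = central angle CR2→MAG-43 = 0.094938 rad  (haversine)
θ₁₃ = bearing CR2→MAG-43 = 279.848°,  θ₁₂ = bearing CR2→W3 = 46.338°
dₓₜ = R·arcsin(sin δ₁₃ · sin(θ₁₃ − θ₁₂)) = 6371·arcsin(0.09480·sin(233.510°)) = -486.015 km
|dₓₜ| = 486.015 km

486.0 km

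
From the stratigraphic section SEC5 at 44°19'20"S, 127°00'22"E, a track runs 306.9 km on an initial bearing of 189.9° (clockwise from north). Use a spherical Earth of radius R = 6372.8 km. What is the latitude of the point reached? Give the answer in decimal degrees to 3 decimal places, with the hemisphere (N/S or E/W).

47.038°S

SEC5: φ = -44.32222°, λ = +127.00611°
δ = d/R = 306.9/6372.8 = 0.048158 rad
φ₂ = arcsin(sin φ₁ cos δ + cos φ₁ sin δ cos θ)
   = arcsin(-0.69869·0.99884 + 0.71542·0.04814·-0.98511) = -47.03833°
λ₂ = λ₁ + atan2(sin θ sin δ cos φ₁, cos δ − sin φ₁ sin φ₂) = 126.31027°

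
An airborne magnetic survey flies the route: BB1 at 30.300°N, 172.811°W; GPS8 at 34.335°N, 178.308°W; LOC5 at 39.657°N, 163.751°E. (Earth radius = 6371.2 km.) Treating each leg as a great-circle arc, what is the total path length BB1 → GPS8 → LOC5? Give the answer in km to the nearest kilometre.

2380 km

BB1→GPS8: c = 0.107359 rad, d = 684.01 km
GPS8→LOC5: c = 0.266205 rad, d = 1696.04 km
Total = 684.01 + 1696.04 = 2380.05 km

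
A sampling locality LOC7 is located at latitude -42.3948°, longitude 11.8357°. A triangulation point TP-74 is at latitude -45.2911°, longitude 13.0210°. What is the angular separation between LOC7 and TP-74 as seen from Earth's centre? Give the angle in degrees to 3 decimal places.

3.020°

Δφ = -2.8963°,  Δλ = 1.1853°
a = sin²(Δφ/2) + cos φ₁ cos φ₂ sin²(Δλ/2) = 0.000694
c = 2·arcsin(√a) = 0.052704 rad = 3.0197°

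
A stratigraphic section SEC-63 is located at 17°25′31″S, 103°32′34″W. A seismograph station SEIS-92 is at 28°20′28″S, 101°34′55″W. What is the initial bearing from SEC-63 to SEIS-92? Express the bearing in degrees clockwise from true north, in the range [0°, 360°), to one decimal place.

171.0°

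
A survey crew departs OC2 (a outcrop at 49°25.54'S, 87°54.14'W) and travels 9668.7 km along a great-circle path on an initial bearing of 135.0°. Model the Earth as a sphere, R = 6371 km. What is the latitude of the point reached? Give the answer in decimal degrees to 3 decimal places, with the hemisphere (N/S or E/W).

OC2: φ = -49.42567°, λ = -87.90233°
δ = d/R = 9668.7/6371 = 1.517611 rad
φ₂ = arcsin(sin φ₁ cos δ + cos φ₁ sin δ cos θ)
   = arcsin(-0.75956·0.05316 + 0.65043·0.99859·-0.70711) = -29.97714°
λ₂ = λ₁ + atan2(sin θ sin δ cos φ₁, cos δ − sin φ₁ sin φ₂) = 37.49504°

29.977°S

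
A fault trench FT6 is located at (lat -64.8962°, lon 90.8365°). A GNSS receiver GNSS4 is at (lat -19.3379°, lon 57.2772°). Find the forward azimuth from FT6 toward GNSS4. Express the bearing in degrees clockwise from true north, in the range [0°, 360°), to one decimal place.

317.6°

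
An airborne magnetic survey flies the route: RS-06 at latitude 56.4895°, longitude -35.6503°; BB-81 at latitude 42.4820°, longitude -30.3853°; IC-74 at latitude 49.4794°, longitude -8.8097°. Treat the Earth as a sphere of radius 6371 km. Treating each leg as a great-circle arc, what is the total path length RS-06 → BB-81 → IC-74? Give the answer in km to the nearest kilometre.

RS-06→BB-81: c = 0.251476 rad, d = 1602.15 km
BB-81→IC-74: c = 0.287421 rad, d = 1831.16 km
Total = 1602.15 + 1831.16 = 3433.31 km

3433 km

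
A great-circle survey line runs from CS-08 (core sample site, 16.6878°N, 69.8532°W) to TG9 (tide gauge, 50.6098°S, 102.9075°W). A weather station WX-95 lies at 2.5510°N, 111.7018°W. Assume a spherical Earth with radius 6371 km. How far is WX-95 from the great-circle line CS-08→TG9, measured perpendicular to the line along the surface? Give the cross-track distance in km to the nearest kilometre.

δ₁₃ = central angle CS-08→WX-95 = 0.758874 rad  (haversine)
θ₁₃ = bearing CS-08→WX-95 = 255.606°,  θ₁₂ = bearing CS-08→TG9 = 201.186°
dₓₜ = R·arcsin(sin δ₁₃ · sin(θ₁₃ − θ₁₂)) = 6371·arcsin(0.68810·sin(54.420°)) = 3784.031 km
|dₓₜ| = 3784.031 km

3784 km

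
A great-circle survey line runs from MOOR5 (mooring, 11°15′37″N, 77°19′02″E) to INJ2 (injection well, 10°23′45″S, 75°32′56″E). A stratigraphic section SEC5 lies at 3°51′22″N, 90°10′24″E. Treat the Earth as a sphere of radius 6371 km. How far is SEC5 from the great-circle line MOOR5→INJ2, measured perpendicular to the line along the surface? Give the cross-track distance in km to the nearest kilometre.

1488 km

MOOR5: φ = +11.26028°, λ = +77.31722°
INJ2: φ = -10.39583°, λ = +75.54889°
SEC5: φ = +3.85611°, λ = +90.17333°
δ₁₃ = central angle MOOR5→SEC5 = 0.257098 rad  (haversine)
θ₁₃ = bearing MOOR5→SEC5 = 119.183°,  θ₁₂ = bearing MOOR5→INJ2 = 184.703°
dₓₜ = R·arcsin(sin δ₁₃ · sin(θ₁₃ − θ₁₂)) = 6371·arcsin(0.25428·sin(-65.520°)) = -1487.849 km
|dₓₜ| = 1487.849 km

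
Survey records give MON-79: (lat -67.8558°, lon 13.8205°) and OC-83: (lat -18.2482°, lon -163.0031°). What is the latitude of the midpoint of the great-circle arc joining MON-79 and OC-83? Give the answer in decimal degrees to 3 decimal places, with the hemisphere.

Bx = cos φ₂ cos Δλ = -0.948250,  By = cos φ₂ sin Δλ = -0.052624
φₘ = atan2(sin φ₁ + sin φ₂, √((cos φ₁ + Bx)² + By²)) = -65.15966°
λₘ = λ₁ + atan2(By, cos φ₁ + Bx) = -160.91682°

65.160°S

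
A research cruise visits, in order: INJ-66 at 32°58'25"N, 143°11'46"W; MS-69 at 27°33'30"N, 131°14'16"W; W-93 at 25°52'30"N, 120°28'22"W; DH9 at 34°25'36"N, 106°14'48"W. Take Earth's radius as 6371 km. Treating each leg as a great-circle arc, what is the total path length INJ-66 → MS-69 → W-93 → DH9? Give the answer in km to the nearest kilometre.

4044 km

INJ-66: φ = +32.97361°, λ = -143.19611°
MS-69: φ = +27.55833°, λ = -131.23778°
W-93: φ = +25.87500°, λ = -120.47278°
DH9: φ = +34.42667°, λ = -106.24667°
INJ-66→MS-69: c = 0.203345 rad, d = 1295.51 km
MS-69→W-93: c = 0.170319 rad, d = 1085.10 km
W-93→DH9: c = 0.261037 rad, d = 1663.07 km
Total = 1295.51 + 1085.10 + 1663.07 = 4043.68 km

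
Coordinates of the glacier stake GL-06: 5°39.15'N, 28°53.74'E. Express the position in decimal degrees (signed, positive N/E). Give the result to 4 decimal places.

lat: 5.6525° N → +5.6525°
lon: 28.8957° E → +28.8957°

+5.6525°, +28.8957°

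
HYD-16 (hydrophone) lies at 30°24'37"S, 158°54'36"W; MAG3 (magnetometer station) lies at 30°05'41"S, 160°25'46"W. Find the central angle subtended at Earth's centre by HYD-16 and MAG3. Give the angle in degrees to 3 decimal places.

HYD-16: φ = -30.41028°, λ = -158.91000°
MAG3: φ = -30.09472°, λ = -160.42944°
Δφ = 0.3156°,  Δλ = -1.5194°
a = sin²(Δφ/2) + cos φ₁ cos φ₂ sin²(Δλ/2) = 0.000139
c = 2·arcsin(√a) = 0.023560 rad = 1.3499°

1.350°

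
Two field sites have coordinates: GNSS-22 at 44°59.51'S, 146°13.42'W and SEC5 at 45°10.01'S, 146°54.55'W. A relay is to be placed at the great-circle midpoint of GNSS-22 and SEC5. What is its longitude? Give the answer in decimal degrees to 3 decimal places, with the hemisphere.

GNSS-22: φ = -44.99183°, λ = -146.22367°
SEC5: φ = -45.16683°, λ = -146.90917°
Bx = cos φ₂ cos Δλ = 0.704994,  By = cos φ₂ sin Δλ = -0.008435
φₘ = atan2(sin φ₁ + sin φ₂, √((cos φ₁ + Bx)² + By²)) = -45.07985°
λₘ = λ₁ + atan2(By, cos φ₁ + Bx) = -146.56589°

146.566°W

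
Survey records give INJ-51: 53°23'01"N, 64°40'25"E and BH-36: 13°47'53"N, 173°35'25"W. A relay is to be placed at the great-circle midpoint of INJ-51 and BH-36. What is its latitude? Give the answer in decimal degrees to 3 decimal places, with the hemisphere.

51.426°N

INJ-51: φ = +53.38361°, λ = +64.67361°
BH-36: φ = +13.79806°, λ = -173.59028°
Bx = cos φ₂ cos Δλ = -0.510828,  By = cos φ₂ sin Δλ = 0.825937
φₘ = atan2(sin φ₁ + sin φ₂, √((cos φ₁ + Bx)² + By²)) = 51.42601°
λₘ = λ₁ + atan2(By, cos φ₁ + Bx) = 148.75482°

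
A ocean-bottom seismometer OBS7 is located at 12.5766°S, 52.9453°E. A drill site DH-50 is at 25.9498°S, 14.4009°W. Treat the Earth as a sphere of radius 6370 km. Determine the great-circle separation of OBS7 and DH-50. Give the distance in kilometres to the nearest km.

7151 km

Δφ = -13.3732°,  Δλ = -67.3462°
a = sin²(Δφ/2) + cos φ₁ cos φ₂ sin²(Δλ/2) = 0.283350
c = 2·arcsin(√a) = 1.122644 rad = 64.3228°
d = R·c = 6370 × 1.122644 = 7151.2 km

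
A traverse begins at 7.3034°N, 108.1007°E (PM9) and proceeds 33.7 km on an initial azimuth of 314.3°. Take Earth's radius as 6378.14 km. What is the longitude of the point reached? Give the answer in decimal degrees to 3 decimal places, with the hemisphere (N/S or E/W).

107.882°E

δ = d/R = 33.7/6378.14 = 0.005284 rad
φ₂ = arcsin(sin φ₁ cos δ + cos φ₁ sin δ cos θ)
   = arcsin(0.12712·0.99999 + 0.99189·0.00528·0.69842) = 7.51478°
λ₂ = λ₁ + atan2(sin θ sin δ cos φ₁, cos δ − sin φ₁ sin φ₂) = 107.88216°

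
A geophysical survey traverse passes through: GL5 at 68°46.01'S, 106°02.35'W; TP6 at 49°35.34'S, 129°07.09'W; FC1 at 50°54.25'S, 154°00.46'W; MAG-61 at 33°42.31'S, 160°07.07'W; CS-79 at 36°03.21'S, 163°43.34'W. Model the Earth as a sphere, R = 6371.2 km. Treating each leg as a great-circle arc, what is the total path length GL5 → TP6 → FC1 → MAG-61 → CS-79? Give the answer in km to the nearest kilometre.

6634 km

GL5: φ = -68.76683°, λ = -106.03917°
TP6: φ = -49.58900°, λ = -129.11817°
FC1: φ = -50.90417°, λ = -154.00767°
MAG-61: φ = -33.70517°, λ = -160.11783°
CS-79: φ = -36.05350°, λ = -163.72233°
GL5→TP6: c = 0.387880 rad, d = 2471.26 km
TP6→FC1: c = 0.277414 rad, d = 1767.46 km
FC1→MAG-61: c = 0.310099 rad, d = 1975.71 km
MAG-61→CS-79: c = 0.065895 rad, d = 419.83 km
Total = 2471.26 + 1767.46 + 1975.71 + 419.83 = 6634.26 km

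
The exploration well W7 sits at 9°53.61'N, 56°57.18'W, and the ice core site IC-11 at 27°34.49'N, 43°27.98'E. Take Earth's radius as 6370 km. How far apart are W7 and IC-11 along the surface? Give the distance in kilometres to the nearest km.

W7: φ = +9.89350°, λ = -56.95300°
IC-11: φ = +27.57483°, λ = +43.46633°
Δφ = 17.6813°,  Δλ = 100.4193°
a = sin²(Δφ/2) + cos φ₁ cos φ₂ sin²(Δλ/2) = 0.539194
c = 2·arcsin(√a) = 1.649265 rad = 94.4959°
d = R·c = 6370 × 1.649265 = 10505.8 km

10506 km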